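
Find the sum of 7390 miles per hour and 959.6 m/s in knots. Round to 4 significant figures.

8287 kn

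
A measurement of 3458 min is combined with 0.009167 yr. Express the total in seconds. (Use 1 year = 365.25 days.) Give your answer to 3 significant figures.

3458 min = 207480 s and 0.009167 yr = 289289 s.
207480 + 289289 ≈ 497000 s.

497000 s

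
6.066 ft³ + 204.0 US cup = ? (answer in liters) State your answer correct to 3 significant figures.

220 liters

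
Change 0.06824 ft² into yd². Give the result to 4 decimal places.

1 square foot = 0.111111 yd².
So 0.06824 × 0.111111 ≈ 0.0076 yd².

0.0076 yd²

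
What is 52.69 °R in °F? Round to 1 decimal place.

-407.0 degrees Fahrenheit

°R = °F + 459.67.
Applying the formula gives -407.0 °F.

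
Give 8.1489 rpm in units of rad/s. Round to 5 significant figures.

1 rpm = 0.104720 radians per second.
Thus 8.1489 × 0.104720 ≈ 0.85335 rad/s.

0.85335 rad/s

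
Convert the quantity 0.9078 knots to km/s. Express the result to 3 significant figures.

1 knot = 0.000514444 km/s.
0.9078 × 0.000514444 ≈ 0.000467 km/s.

0.000467 kilometers per second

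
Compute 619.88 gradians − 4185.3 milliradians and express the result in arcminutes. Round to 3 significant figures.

19100 arcmin

619.88 grad = 33473.5 arcmin and 4185.3 mrad = 14388.0 arcmin.
33473.5 − 14388.0 ≈ 19100 arcmin.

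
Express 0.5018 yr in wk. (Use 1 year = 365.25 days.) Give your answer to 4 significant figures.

26.18 wk

1 year = 52.1786 wk.
So 0.5018 × 52.1786 ≈ 26.18 wk.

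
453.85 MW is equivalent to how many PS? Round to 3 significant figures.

617000 metric horsepower

1 MW = 1359.62 PS.
So 453.85 × 1359.62 ≈ 617000 PS.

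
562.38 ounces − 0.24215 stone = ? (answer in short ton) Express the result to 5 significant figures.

0.015879 short ton

562.38 oz = 0.0175744 short ton and 0.24215 st = 0.00169505 short ton.
0.0175744 − 0.00169505 ≈ 0.015879 short ton.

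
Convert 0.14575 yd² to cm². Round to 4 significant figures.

1219 cm²

1 yd² = 8361.27 square centimeters.
So 0.14575 × 8361.27 ≈ 1219 cm².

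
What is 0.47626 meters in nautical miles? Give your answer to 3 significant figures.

1 m = 0.000539957 nautical miles.
Thus 0.47626 × 0.000539957 ≈ 0.000257 nmi.

0.000257 nmi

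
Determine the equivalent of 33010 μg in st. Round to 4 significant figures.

5.198 × 10^-6 st

1 microgram = 1.57473 × 10^-10 stone.
33010 × 1.57473 × 10^-10 ≈ 5.198 × 10^-6 st.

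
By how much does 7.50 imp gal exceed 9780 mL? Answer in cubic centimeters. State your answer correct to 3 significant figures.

24300 cubic centimeters

7.50 imp gal = 34095.7 cm³ and 9780 mL = 9780.00 cm³.
34095.7 − 9780.00 ≈ 24300 cm³.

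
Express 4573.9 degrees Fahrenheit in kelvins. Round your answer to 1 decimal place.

2796.4 kelvins

K = (°F + 459.67) × 5/9.
Applying the formula gives 2796.4 K.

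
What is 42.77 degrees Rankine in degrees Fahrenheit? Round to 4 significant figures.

-416.9 degrees Fahrenheit

°R = °F + 459.67.
Applying the formula gives -416.9 °F.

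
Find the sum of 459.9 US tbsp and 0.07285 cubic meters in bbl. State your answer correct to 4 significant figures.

0.5010 bbl

459.9 US tbsp = 0.0427734 bbl and 0.07285 m³ = 0.458213 bbl.
0.0427734 + 0.458213 ≈ 0.5010 bbl.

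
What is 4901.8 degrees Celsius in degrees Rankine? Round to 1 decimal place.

9314.9 °R

°R = (°C + 273.15) × 9/5.
Applying the formula gives 9314.9 °R.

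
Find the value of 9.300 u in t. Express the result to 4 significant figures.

1.544e-29 t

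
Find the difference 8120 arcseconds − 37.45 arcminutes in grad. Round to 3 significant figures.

8120 arcsec = 2.50617 grad and 37.45 arcmin = 0.693519 grad.
2.50617 − 0.693519 ≈ 1.81 grad.

1.81 gradians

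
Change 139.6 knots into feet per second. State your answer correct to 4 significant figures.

1 knot = 1.68781 ft/s.
Thus 139.6 × 1.68781 ≈ 235.6 ft/s.

235.6 ft/s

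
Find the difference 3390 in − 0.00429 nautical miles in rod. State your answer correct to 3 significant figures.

15.5 rod

3390 in = 17.1212 rod and 0.00429 nmi = 1.57979 rod.
17.1212 − 1.57979 ≈ 15.5 rod.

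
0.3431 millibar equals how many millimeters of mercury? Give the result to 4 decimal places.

1 millibar = 0.750062 mmHg.
So 0.3431 × 0.750062 ≈ 0.2573 mmHg.

0.2573 mmHg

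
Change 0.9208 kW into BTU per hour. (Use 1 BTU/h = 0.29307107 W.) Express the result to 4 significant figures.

3142 BTU/h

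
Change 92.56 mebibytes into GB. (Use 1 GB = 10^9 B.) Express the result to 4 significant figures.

0.09706 GB

1 mebibyte = 0.00104858 GB.
Thus 92.56 × 0.00104858 ≈ 0.09706 GB.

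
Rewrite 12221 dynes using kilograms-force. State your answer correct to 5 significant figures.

0.012462 kilograms-force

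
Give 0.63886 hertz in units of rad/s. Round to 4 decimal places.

1 hertz = 6.28319 rad/s.
Thus 0.63886 × 6.28319 ≈ 4.0141 rad/s.

4.0141 rad/s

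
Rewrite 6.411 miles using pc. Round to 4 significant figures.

1 mi = 5.21553e-14 pc.
So 6.411 × 5.21553e-14 ≈ 3.344e-13 pc.

3.344e-13 pc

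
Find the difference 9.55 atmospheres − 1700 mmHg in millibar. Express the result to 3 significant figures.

9.55 atm = 9676.54 mbar and 1700 mmHg = 2266.48 mbar.
9676.54 − 2266.48 ≈ 7410 mbar.

7410 millibar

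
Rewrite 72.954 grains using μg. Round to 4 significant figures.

4.727 × 10^6 micrograms

1 gr = 64798.9 μg.
Then 72.954 × 64798.9 ≈ 4.727 × 10^6 μg.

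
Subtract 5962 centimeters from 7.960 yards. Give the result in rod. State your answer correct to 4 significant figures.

-10.41 rods

7.960 yd = 1.44727 rod and 5962 cm = 11.8548 rod.
1.44727 − 11.8548 ≈ -10.41 rod.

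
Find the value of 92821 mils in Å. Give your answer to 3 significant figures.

2.36e+10 angstroms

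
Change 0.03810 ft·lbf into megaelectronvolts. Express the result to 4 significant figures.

3.224 × 10^11 MeV

1 foot-pound = 8.46235 × 10^12 MeV.
0.03810 × 8.46235 × 10^12 ≈ 3.224 × 10^11 MeV.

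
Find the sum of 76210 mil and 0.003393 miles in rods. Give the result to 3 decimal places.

1.471 rods

76210 mil = 0.384899 rod and 0.003393 mi = 1.08576 rod.
0.384899 + 1.08576 ≈ 1.471 rod.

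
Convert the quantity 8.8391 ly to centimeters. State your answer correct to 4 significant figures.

1 ly = 9.46073e+17 cm.
Thus 8.8391 × 9.46073e+17 ≈ 8.362e+18 cm.

8.362e+18 cm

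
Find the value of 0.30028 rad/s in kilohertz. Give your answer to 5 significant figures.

4.7791 × 10^-5 kHz

1 rad/s = 0.000159155 kilohertz.
Then 0.30028 × 0.000159155 ≈ 4.7791 × 10^-5 kHz.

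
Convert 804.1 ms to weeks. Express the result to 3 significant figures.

1.33e-6 weeks

1 ms = 1.65344e-9 wk.
Thus 804.1 × 1.65344e-9 ≈ 1.33e-6 wk.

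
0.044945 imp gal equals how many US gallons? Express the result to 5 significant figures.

0.053977 US gallons

1 imp gal = 1.20095 US gal.
Then 0.044945 × 1.20095 ≈ 0.053977 US gal.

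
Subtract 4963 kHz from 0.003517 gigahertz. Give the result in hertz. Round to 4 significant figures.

0.003517 GHz = 3.51700e+6 Hz and 4963 kHz = 4.96300e+6 Hz.
3.51700e+6 − 4.96300e+6 ≈ -1.446e+6 Hz.

-1.446e+6 Hz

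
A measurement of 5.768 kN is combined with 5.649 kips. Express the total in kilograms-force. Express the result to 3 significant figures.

3150 kilograms-force

5.768 kN = 588.172 kgf and 5.649 kip = 2562.34 kgf.
588.172 + 2562.34 ≈ 3150 kgf.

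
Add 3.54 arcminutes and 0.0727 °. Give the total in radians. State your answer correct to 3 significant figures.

3.54 arcmin = 0.00102974 rad and 0.0727 ° = 0.00126885 rad.
0.00102974 + 0.00126885 ≈ 0.00230 rad.

0.00230 radians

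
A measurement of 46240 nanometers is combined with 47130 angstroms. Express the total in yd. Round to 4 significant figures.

46240 nm = 5.05687 × 10^-5 yd and 47130 Å = 5.15420 × 10^-6 yd.
5.05687 × 10^-5 + 5.15420 × 10^-6 ≈ 5.572 × 10^-5 yd.

5.572 × 10^-5 yards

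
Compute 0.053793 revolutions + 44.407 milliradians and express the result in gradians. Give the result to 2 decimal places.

24.34 grad

0.053793 rev = 21.5172 grad and 44.407 mrad = 2.82704 grad.
21.5172 + 2.82704 ≈ 24.34 grad.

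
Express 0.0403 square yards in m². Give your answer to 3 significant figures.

0.0337 m²

1 square yard = 0.836127 m².
Thus 0.0403 × 0.836127 ≈ 0.0337 m².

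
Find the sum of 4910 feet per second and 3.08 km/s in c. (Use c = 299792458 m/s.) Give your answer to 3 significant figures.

1.53e-5 c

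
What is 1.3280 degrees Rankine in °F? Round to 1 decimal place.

-458.3 °F

°R = °F + 459.67.
Applying the formula gives -458.3 °F.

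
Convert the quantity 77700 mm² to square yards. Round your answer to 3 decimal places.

1 mm² = 1.19599e-6 square yards.
So 77700 × 1.19599e-6 ≈ 0.093 yd².

0.093 yd²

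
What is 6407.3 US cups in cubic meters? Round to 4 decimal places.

1.5159 m³

1 US cup = 0.000236588 m³.
Thus 6407.3 × 0.000236588 ≈ 1.5159 m³.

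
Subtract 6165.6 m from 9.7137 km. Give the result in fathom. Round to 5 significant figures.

9.7137 km = 5311.52 fathom and 6165.6 m = 3371.39 fathom.
5311.52 − 3371.39 ≈ 1940.1 fathom.

1940.1 fathom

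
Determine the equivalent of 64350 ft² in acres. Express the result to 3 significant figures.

1 ft² = 2.29568e-5 acres.
So 64350 × 2.29568e-5 ≈ 1.48 acre.

1.48 acre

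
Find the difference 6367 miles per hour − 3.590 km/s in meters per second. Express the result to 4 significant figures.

6367 mph = 2846.30 m/s and 3.590 km/s = 3590.00 m/s.
2846.30 − 3590.00 ≈ -743.7 m/s.

-743.7 meters per second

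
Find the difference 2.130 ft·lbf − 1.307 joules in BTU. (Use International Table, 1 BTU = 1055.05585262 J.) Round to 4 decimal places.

0.0015 British thermal units

2.130 ft·lbf = 0.00273719 BTU and 1.307 J = 0.00123880 BTU.
0.00273719 − 0.00123880 ≈ 0.0015 BTU.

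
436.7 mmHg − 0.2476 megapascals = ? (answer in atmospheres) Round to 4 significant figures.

-1.869 atm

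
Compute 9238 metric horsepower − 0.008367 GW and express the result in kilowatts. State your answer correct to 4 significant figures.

-1572 kW

9238 PS = 6794.54 kW and 0.008367 GW = 8367.00 kW.
6794.54 − 8367.00 ≈ -1572 kW.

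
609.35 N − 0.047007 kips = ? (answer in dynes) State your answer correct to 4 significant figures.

4.003e+7 dynes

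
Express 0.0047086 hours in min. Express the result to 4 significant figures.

0.2825 min

1 hour = 60.0000 min.
So 0.0047086 × 60.0000 ≈ 0.2825 min.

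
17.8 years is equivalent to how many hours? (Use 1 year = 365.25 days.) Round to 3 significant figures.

1 yr = 8766.00 h.
So 17.8 × 8766.00 ≈ 156000 h.

156000 h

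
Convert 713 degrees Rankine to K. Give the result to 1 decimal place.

396.1 K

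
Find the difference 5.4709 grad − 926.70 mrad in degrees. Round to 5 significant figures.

-48.172 degrees

5.4709 grad = 4.92381 ° and 926.70 mrad = 53.0960 °.
4.92381 − 53.0960 ≈ -48.172 °.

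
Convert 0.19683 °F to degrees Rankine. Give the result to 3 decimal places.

°R = °F + 459.67.
Applying the formula gives 459.867 °R.

459.867 degrees Rankine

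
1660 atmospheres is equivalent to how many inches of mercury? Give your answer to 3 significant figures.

49700 inHg

1 atmosphere = 29.9213 inches of mercury.
Thus 1660 × 29.9213 ≈ 49700 inHg.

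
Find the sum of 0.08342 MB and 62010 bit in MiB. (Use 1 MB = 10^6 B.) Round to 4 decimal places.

0.0869 MiB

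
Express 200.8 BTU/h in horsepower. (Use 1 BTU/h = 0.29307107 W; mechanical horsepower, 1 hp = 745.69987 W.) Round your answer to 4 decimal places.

0.0789 hp

1 BTU per hour = 0.000393015 hp.
Then 200.8 × 0.000393015 ≈ 0.0789 hp.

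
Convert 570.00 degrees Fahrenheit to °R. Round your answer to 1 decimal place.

°R = °F + 459.67.
Applying the formula gives 1029.7 °R.

1029.7 °R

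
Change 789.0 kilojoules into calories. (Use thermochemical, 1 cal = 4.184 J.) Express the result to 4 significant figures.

1 kJ = 239.006 calories.
Then 789.0 × 239.006 ≈ 188600 cal.

188600 cal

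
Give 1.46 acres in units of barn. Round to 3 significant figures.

5.91 × 10^31 barns

1 acre = 4.04686 × 10^31 barn.
Thus 1.46 × 4.04686 × 10^31 ≈ 5.91 × 10^31 barn.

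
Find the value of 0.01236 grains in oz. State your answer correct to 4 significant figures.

2.825e-5 ounces

1 gr = 0.00228571 oz.
0.01236 × 0.00228571 ≈ 2.825e-5 oz.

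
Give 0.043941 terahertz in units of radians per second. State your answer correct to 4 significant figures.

2.761e+11 rad/s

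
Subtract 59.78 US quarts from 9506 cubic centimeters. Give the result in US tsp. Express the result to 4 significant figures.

-9549 US teaspoons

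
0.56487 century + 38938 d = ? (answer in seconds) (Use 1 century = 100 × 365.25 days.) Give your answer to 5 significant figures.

5.1468e+9 s

0.56487 century = 1.78259e+9 s and 38938 d = 3.36424e+9 s.
1.78259e+9 + 3.36424e+9 ≈ 5.1468e+9 s.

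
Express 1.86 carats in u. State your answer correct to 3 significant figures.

1 carat = 1.20443 × 10^23 atomic mass units.
So 1.86 × 1.20443 × 10^23 ≈ 2.24 × 10^23 u.

2.24 × 10^23 u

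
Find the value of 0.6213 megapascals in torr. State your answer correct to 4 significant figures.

1 MPa = 7500.62 torr.
Then 0.6213 × 7500.62 ≈ 4660 torr.

4660 torr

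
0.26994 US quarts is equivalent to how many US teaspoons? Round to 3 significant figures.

1 US quart = 192.000 US tsp.
So 0.26994 × 192.000 ≈ 51.8 US tsp.

51.8 US tsp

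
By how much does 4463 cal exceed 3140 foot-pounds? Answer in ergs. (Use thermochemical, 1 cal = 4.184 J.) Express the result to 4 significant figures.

4463 cal = 1.86732 × 10^11 erg and 3140 ft·lbf = 4.25727 × 10^10 erg.
1.86732 × 10^11 − 4.25727 × 10^10 ≈ 1.442 × 10^11 erg.

1.442 × 10^11 ergs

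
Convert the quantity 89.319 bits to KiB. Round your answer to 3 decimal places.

0.011 KiB

1 bit = 0.000122070 KiB.
Then 89.319 × 0.000122070 ≈ 0.011 KiB.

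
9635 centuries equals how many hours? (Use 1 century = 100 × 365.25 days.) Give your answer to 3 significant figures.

8.45 × 10^9 h

1 century = 876600 hours.
Then 9635 × 876600 ≈ 8.45 × 10^9 h.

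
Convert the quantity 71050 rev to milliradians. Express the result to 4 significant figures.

1 rev = 6283.19 milliradians.
So 71050 × 6283.19 ≈ 4.464e+8 mrad.

4.464e+8 mrad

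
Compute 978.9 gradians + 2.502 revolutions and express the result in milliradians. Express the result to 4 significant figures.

31100 mrad

978.9 grad = 15376.5 mrad and 2.502 rev = 15720.5 mrad.
15376.5 + 15720.5 ≈ 31100 mrad.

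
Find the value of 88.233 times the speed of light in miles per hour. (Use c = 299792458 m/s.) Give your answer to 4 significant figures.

5.917 × 10^10 miles per hour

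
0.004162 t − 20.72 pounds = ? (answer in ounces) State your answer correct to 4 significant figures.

-184.7 oz

0.004162 t = 146.810 oz and 20.72 lb = 331.520 oz.
146.810 − 331.520 ≈ -184.7 oz.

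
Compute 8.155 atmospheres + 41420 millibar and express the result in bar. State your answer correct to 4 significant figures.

49.68 bar

8.155 atm = 8.26305 bar and 41420 mbar = 41.4200 bar.
8.26305 + 41.4200 ≈ 49.68 bar.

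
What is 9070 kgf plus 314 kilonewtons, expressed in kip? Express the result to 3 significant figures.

9070 kgf = 19.9959 kip and 314 kN = 70.5900 kip.
19.9959 + 70.5900 ≈ 90.6 kip.

90.6 kips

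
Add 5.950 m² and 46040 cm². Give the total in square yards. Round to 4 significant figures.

12.62 yd²

5.950 m² = 7.11614 yd² and 46040 cm² = 5.50634 yd².
7.11614 + 5.50634 ≈ 12.62 yd².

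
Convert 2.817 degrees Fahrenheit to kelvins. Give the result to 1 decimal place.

256.9 kelvins

K = (°F + 459.67) × 5/9.
Applying the formula gives 256.9 K.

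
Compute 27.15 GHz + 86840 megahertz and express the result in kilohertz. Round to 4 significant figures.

1.140 × 10^8 kHz

27.15 GHz = 2.71500 × 10^7 kHz and 86840 MHz = 8.68400 × 10^7 kHz.
2.71500 × 10^7 + 8.68400 × 10^7 ≈ 1.140 × 10^8 kHz.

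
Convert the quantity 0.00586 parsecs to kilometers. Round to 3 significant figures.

1.81e+11 km

1 pc = 3.08568e+13 km.
Then 0.00586 × 3.08568e+13 ≈ 1.81e+11 km.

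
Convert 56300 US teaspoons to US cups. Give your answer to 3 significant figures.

1170 US cup

1 US teaspoon = 0.0208333 US cup.
56300 × 0.0208333 ≈ 1170 US cup.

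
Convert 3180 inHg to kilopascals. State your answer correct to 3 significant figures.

1 inch of mercury = 3.38639 kilopascals.
Then 3180 × 3.38639 ≈ 10800 kPa.

10800 kPa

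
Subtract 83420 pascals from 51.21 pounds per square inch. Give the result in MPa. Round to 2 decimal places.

51.21 psi = 0.353081 MPa and 83420 Pa = 0.0834200 MPa.
0.353081 − 0.0834200 ≈ 0.27 MPa.

0.27 MPa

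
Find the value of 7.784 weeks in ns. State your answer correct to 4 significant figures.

4.708e+15 nanoseconds

1 week = 6.04800e+14 nanoseconds.
Then 7.784 × 6.04800e+14 ≈ 4.708e+15 ns.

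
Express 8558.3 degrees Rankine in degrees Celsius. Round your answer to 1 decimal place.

4481.5 °C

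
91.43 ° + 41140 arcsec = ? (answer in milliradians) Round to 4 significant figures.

91.43 ° = 1595.75 mrad and 41140 arcsec = 199.452 mrad.
1595.75 + 199.452 ≈ 1795 mrad.

1795 milliradians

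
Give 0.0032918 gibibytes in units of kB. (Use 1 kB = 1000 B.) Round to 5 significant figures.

3534.5 kB

1 gibibyte = 1.07374e+6 kilobytes.
Then 0.0032918 × 1.07374e+6 ≈ 3534.5 kB.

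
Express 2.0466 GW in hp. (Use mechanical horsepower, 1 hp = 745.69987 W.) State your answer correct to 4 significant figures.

2.745 × 10^6 horsepower

1 GW = 1.34102 × 10^6 hp.
Then 2.0466 × 1.34102 × 10^6 ≈ 2.745 × 10^6 hp.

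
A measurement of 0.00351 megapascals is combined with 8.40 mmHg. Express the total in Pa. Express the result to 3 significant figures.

4630 pascals

0.00351 MPa = 3510.00 Pa and 8.40 mmHg = 1119.91 Pa.
3510.00 + 1119.91 ≈ 4630 Pa.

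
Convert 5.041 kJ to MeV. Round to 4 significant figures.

1 kJ = 6.24151e+15 MeV.
Then 5.041 × 6.24151e+15 ≈ 3.146e+16 MeV.

3.146e+16 MeV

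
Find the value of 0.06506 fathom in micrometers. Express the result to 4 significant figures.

119000 μm

1 fathom = 1.82880e+6 μm.
So 0.06506 × 1.82880e+6 ≈ 119000 μm.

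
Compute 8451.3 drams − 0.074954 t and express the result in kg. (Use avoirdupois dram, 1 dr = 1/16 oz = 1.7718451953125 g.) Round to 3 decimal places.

-59.980 kilograms

8451.3 dr = 14.9744 kg and 0.074954 t = 74.9540 kg.
14.9744 − 74.9540 ≈ -59.980 kg.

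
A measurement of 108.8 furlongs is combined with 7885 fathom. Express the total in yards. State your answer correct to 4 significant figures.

39710 yards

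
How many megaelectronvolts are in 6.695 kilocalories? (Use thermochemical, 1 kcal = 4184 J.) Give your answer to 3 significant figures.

1.75e+17 megaelectronvolts

1 kcal = 2.61145e+16 MeV.
Thus 6.695 × 2.61145e+16 ≈ 1.75e+17 MeV.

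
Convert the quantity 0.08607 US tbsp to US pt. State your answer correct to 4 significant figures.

1 US tbsp = 0.0312500 US pt.
So 0.08607 × 0.0312500 ≈ 0.002690 US pt.

0.002690 US pt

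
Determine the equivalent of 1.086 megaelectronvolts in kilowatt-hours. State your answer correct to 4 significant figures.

4.833 × 10^-20 kilowatt-hours

1 MeV = 4.45049 × 10^-20 kWh.
So 1.086 × 4.45049 × 10^-20 ≈ 4.833 × 10^-20 kWh.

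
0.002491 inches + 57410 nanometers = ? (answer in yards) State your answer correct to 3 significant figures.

0.000132 yd

0.002491 in = 6.91944 × 10^-5 yd and 57410 nm = 6.27843 × 10^-5 yd.
6.91944 × 10^-5 + 6.27843 × 10^-5 ≈ 0.000132 yd.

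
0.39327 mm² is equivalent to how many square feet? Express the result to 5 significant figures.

1 square millimeter = 1.07639e-5 square feet.
Then 0.39327 × 1.07639e-5 ≈ 4.2331e-6 ft².

4.2331e-6 ft²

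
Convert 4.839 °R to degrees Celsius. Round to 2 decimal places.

°R = (°C + 273.15) × 9/5.
Applying the formula gives -270.46 °C.

-270.46 °C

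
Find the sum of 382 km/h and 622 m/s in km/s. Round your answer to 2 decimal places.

0.73 km/s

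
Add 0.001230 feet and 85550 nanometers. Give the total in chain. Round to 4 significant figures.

0.001230 ft = 1.86364e-5 chain and 85550 nm = 4.25266e-6 chain.
1.86364e-5 + 4.25266e-6 ≈ 2.289e-5 chain.

2.289e-5 chain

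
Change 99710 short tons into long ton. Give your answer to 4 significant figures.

1 short ton = 0.892857 long ton.
Thus 99710 × 0.892857 ≈ 89030 long ton.

89030 long ton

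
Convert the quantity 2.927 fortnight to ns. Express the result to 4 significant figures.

1 fortnight = 1.20960e+15 nanoseconds.
So 2.927 × 1.20960e+15 ≈ 3.540e+15 ns.

3.540e+15 nanoseconds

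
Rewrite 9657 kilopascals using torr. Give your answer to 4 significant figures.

72430 torr

1 kPa = 7.50062 torr.
Then 9657 × 7.50062 ≈ 72430 torr.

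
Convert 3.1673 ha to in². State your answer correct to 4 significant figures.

4.909 × 10^7 square inches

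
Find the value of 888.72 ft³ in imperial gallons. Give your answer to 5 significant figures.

5535.7 imperial gallons

1 cubic foot = 6.22884 imperial gallons.
So 888.72 × 6.22884 ≈ 5535.7 imp gal.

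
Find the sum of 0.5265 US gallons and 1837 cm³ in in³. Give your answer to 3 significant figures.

234 in³

0.5265 US gal = 121.6215 in³ and 1837 cm³ = 112.1006 in³.
121.6215 + 112.1006 ≈ 234 in³.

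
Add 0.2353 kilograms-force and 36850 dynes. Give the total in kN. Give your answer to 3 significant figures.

0.00268 kilonewtons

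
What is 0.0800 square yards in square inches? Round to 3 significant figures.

1 yd² = 1296.00 square inches.
Then 0.0800 × 1296.00 ≈ 104 in².

104 in²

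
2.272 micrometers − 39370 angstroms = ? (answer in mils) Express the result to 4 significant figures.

-0.06555 mil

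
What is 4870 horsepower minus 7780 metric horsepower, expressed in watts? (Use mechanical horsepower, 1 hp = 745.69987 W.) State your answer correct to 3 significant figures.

-2.09e+6 watts

4870 hp = 3.63156e+6 W and 7780 PS = 5.72218e+6 W.
3.63156e+6 − 5.72218e+6 ≈ -2.09e+6 W.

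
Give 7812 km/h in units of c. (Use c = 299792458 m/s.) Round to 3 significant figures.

1 km/h = 9.26567 × 10^-10 c.
Thus 7812 × 9.26567 × 10^-10 ≈ 7.24 × 10^-6 c.

7.24 × 10^-6 times the speed of light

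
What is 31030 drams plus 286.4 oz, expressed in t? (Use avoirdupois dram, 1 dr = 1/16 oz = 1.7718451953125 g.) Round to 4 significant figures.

0.06310 metric tons

31030 dr = 0.0549804 t and 286.4 oz = 0.00811930 t.
0.0549804 + 0.00811930 ≈ 0.06310 t.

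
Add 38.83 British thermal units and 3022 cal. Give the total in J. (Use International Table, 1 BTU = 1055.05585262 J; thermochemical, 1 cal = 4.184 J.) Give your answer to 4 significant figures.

38.83 BTU = 40967.8 J and 3022 cal = 12644.0 J.
40967.8 + 12644.0 ≈ 53610 J.

53610 J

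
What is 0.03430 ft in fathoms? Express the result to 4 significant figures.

0.005717 fathom

1 ft = 0.166667 fathom.
Thus 0.03430 × 0.166667 ≈ 0.005717 fathom.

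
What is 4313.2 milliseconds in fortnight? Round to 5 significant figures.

3.5658e-6 fortnight

1 millisecond = 8.26720e-10 fortnights.
So 4313.2 × 8.26720e-10 ≈ 3.5658e-6 fortnight.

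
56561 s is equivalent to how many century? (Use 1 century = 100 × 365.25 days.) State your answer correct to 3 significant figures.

1.79 × 10^-5 century

1 s = 3.16881 × 10^-10 centuries.
Then 56561 × 3.16881 × 10^-10 ≈ 1.79 × 10^-5 century.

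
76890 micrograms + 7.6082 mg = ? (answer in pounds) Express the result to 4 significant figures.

0.0001863 lb

76890 μg = 0.000169513 lb and 7.6082 mg = 1.67732 × 10^-5 lb.
0.000169513 + 1.67732 × 10^-5 ≈ 0.0001863 lb.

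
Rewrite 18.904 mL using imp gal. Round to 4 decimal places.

0.0042 imperial gallons

1 mL = 0.000219969 imp gal.
18.904 × 0.000219969 ≈ 0.0042 imp gal.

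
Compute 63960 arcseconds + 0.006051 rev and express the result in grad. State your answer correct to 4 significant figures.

63960 arcsec = 19.7407 grad and 0.006051 rev = 2.42040 grad.
19.7407 + 2.42040 ≈ 22.16 grad.

22.16 grad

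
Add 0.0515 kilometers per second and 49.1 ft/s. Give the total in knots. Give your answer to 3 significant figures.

0.0515 km/s = 100.108 kn and 49.1 ft/s = 29.0910 kn.
100.108 + 29.0910 ≈ 129 kn.

129 kn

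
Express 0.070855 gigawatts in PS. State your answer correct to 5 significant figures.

96336 metric horsepower

1 gigawatt = 1.35962 × 10^6 PS.
Then 0.070855 × 1.35962 × 10^6 ≈ 96336 PS.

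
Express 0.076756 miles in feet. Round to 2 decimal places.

1 mi = 5280.00 feet.
0.076756 × 5280.00 ≈ 405.27 ft.

405.27 ft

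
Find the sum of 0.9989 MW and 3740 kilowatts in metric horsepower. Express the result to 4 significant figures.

0.9989 MW = 1358.13 PS and 3740 kW = 5084.98 PS.
1358.13 + 5084.98 ≈ 6443 PS.

6443 metric horsepower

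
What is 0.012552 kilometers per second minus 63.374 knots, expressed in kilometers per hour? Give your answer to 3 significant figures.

-72.2 km/h

0.012552 km/s = 45.1872 km/h and 63.374 kn = 117.369 km/h.
45.1872 − 117.369 ≈ -72.2 km/h.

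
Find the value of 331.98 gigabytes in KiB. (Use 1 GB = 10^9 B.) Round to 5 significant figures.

1 GB = 976562.5 kibibytes.
331.98 × 976562.5 ≈ 3.2420 × 10^8 KiB.

3.2420 × 10^8 kibibytes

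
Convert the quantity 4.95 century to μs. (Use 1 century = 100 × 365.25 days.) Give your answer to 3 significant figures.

1.56 × 10^16 μs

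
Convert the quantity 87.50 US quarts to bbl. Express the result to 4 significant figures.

1 US quart = 0.00595238 bbl.
Then 87.50 × 0.00595238 ≈ 0.5208 bbl.

0.5208 bbl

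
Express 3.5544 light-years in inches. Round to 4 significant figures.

1.324e+18 inches

1 ly = 3.72470e+17 inches.
3.5544 × 3.72470e+17 ≈ 1.324e+18 in.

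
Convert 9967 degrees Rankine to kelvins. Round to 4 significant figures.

5537 K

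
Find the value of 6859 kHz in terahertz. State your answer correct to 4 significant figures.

6.859 × 10^-6 terahertz

1 kHz = 1.00000 × 10^-9 THz.
Thus 6859 × 1.00000 × 10^-9 ≈ 6.859 × 10^-6 THz.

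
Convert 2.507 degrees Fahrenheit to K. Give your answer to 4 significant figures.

K = (°F + 459.67) × 5/9.
Applying the formula gives 256.8 K.

256.8 kelvins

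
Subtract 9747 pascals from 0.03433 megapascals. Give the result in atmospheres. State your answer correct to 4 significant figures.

0.03433 MPa = 0.338811 atm and 9747 Pa = 0.0961954 atm.
0.338811 − 0.0961954 ≈ 0.2426 atm.

0.2426 atmospheres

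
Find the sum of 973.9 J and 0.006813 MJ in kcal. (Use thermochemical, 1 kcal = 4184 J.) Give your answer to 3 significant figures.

1.86 kcal

973.9 J = 0.232768 kcal and 0.006813 MJ = 1.62835 kcal.
0.232768 + 1.62835 ≈ 1.86 kcal.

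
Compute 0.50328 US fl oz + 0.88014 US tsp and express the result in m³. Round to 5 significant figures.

0.50328 US fl oz = 1.48838 × 10^-5 m³ and 0.88014 US tsp = 4.33814 × 10^-6 m³.
1.48838 × 10^-5 + 4.33814 × 10^-6 ≈ 1.9222 × 10^-5 m³.

1.9222 × 10^-5 m³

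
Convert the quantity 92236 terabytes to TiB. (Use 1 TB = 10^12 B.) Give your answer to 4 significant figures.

83890 tebibytes

1 terabyte = 0.909495 tebibytes.
92236 × 0.909495 ≈ 83890 TiB.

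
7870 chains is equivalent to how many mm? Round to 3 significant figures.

1.58 × 10^8 mm

1 chain = 20116.8 mm.
Thus 7870 × 20116.8 ≈ 1.58 × 10^8 mm.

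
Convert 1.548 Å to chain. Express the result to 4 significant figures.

7.695e-12 chain

1 angstrom = 4.97097e-12 chain.
So 1.548 × 4.97097e-12 ≈ 7.695e-12 chain.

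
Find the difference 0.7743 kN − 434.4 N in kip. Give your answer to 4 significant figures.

0.07641 kip

0.7743 kN = 0.174070 kip and 434.4 N = 0.0976570 kip.
0.174070 − 0.0976570 ≈ 0.07641 kip.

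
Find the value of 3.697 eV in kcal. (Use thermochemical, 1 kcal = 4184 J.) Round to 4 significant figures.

1.416e-22 kcal

1 electronvolt = 3.82929e-23 kilocalories.
So 3.697 × 3.82929e-23 ≈ 1.416e-22 kcal.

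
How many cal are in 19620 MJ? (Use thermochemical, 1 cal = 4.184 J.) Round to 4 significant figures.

1 megajoule = 239006 cal.
Thus 19620 × 239006 ≈ 4.689 × 10^9 cal.

4.689 × 10^9 cal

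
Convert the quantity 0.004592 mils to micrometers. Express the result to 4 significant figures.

0.1166 micrometers

1 mil = 25.4000 micrometers.
Thus 0.004592 × 25.4000 ≈ 0.1166 μm.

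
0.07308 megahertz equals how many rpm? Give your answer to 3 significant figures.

4.38 × 10^6 rpm

1 MHz = 6.00000 × 10^7 revolutions per minute.
Then 0.07308 × 6.00000 × 10^7 ≈ 4.38 × 10^6 rpm.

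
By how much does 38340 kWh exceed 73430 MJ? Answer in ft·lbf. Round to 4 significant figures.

38340 kWh = 1.01801e+11 ft·lbf and 73430 MJ = 5.41592e+10 ft·lbf.
1.01801e+11 − 5.41592e+10 ≈ 4.764e+10 ft·lbf.

4.764e+10 ft·lbf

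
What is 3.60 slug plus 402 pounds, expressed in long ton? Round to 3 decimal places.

3.60 slug = 0.0517083 long ton and 402 lb = 0.179464 long ton.
0.0517083 + 0.179464 ≈ 0.231 long ton.

0.231 long ton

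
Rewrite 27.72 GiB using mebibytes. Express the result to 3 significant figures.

28400 mebibytes

1 gibibyte = 1024.00 MiB.
Thus 27.72 × 1024.00 ≈ 28400 MiB.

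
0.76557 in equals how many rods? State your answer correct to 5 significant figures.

0.0038665 rod

1 inch = 0.00505051 rod.
0.76557 × 0.00505051 ≈ 0.0038665 rod.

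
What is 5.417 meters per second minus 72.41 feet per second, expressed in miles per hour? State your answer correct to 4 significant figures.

5.417 m/s = 12.1175 mph and 72.41 ft/s = 49.3705 mph.
12.1175 − 49.3705 ≈ -37.25 mph.

-37.25 mph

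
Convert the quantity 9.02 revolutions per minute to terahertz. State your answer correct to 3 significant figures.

1.50e-13 THz

1 rpm = 1.66667e-14 terahertz.
Thus 9.02 × 1.66667e-14 ≈ 1.50e-13 THz.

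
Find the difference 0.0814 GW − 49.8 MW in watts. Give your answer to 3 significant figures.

3.16 × 10^7 W

0.0814 GW = 8.14000 × 10^7 W and 49.8 MW = 4.98000 × 10^7 W.
8.14000 × 10^7 − 4.98000 × 10^7 ≈ 3.16 × 10^7 W.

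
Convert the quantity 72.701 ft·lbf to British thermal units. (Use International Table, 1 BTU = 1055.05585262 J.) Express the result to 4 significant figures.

1 foot-pound = 0.00128507 British thermal units.
Thus 72.701 × 0.00128507 ≈ 0.09343 BTU.

0.09343 British thermal units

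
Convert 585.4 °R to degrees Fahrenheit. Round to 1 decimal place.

125.7 degrees Fahrenheit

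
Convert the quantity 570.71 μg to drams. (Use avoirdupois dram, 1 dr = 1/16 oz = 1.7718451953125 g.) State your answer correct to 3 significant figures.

1 microgram = 5.64383e-7 drams.
Thus 570.71 × 5.64383e-7 ≈ 0.000322 dr.

0.000322 dr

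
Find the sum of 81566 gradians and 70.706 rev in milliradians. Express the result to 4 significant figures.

1.725e+6 mrad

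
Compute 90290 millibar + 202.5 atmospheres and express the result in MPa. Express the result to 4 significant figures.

29.55 megapascals

90290 mbar = 9.02900 MPa and 202.5 atm = 20.5183 MPa.
9.02900 + 20.5183 ≈ 29.55 MPa.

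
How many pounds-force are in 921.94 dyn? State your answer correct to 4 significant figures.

0.002073 lbf

1 dyn = 2.24809 × 10^-6 lbf.
921.94 × 2.24809 × 10^-6 ≈ 0.002073 lbf.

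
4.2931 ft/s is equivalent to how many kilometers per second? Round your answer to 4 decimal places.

0.0013 km/s

1 foot per second = 0.000304800 kilometers per second.
4.2931 × 0.000304800 ≈ 0.0013 km/s.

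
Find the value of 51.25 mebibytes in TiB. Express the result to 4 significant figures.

4.888e-5 tebibytes

1 mebibyte = 9.53674e-7 TiB.
51.25 × 9.53674e-7 ≈ 4.888e-5 TiB.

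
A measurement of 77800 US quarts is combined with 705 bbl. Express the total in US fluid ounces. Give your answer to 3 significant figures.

6.28 × 10^6 US fluid ounces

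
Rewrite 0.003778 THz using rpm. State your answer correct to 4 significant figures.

1 THz = 6.00000e+13 rpm.
So 0.003778 × 6.00000e+13 ≈ 2.267e+11 rpm.

2.267e+11 rpm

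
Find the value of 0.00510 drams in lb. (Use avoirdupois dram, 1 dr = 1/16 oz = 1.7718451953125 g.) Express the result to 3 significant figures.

1 dr = 0.00390625 pounds.
0.00510 × 0.00390625 ≈ 1.99e-5 lb.

1.99e-5 pounds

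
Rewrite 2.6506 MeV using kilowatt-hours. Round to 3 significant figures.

1.18 × 10^-19 kWh

1 MeV = 4.45049 × 10^-20 kWh.
Then 2.6506 × 4.45049 × 10^-20 ≈ 1.18 × 10^-19 kWh.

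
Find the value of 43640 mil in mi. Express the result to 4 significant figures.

0.0006888 mi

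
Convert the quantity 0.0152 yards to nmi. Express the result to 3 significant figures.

1 yd = 0.000493737 nmi.
Then 0.0152 × 0.000493737 ≈ 7.50e-6 nmi.

7.50e-6 nautical miles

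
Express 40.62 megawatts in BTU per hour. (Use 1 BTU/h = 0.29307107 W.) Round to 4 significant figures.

1 megawatt = 3.41214e+6 BTU per hour.
Then 40.62 × 3.41214e+6 ≈ 1.386e+8 BTU/h.

1.386e+8 BTU/h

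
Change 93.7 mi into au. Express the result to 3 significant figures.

1.01e-6 au

1 mile = 1.07578e-8 au.
93.7 × 1.07578e-8 ≈ 1.01e-6 au.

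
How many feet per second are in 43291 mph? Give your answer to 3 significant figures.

63500 ft/s

1 mph = 1.46667 ft/s.
43291 × 1.46667 ≈ 63500 ft/s.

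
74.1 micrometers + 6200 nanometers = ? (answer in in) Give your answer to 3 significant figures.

0.00316 in

74.1 μm = 0.00291732 in and 6200 nm = 0.000244094 in.
0.00291732 + 0.000244094 ≈ 0.00316 in.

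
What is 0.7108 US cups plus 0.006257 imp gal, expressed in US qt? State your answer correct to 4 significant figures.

0.2078 US quarts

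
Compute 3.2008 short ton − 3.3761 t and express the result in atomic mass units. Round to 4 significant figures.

3.2008 short ton = 1.74866e+30 u and 3.3761 t = 2.03313e+30 u.
1.74866e+30 − 2.03313e+30 ≈ -2.845e+29 u.

-2.845e+29 atomic mass units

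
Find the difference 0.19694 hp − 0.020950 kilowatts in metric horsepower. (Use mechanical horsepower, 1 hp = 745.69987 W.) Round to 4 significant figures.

0.19694 hp = 0.199671 PS and 0.020950 kW = 0.0284841 PS.
0.199671 − 0.0284841 ≈ 0.1712 PS.

0.1712 metric horsepower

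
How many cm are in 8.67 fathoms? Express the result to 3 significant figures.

1590 centimeters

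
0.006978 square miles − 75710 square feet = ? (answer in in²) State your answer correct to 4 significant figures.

0.006978 mi² = 2.80131e+7 in² and 75710 ft² = 1.09022e+7 in².
2.80131e+7 − 1.09022e+7 ≈ 1.711e+7 in².

1.711e+7 in²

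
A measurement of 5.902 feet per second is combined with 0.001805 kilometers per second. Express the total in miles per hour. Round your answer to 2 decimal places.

8.06 miles per hour

5.902 ft/s = 4.02409 mph and 0.001805 km/s = 4.03767 mph.
4.02409 + 4.03767 ≈ 8.06 mph.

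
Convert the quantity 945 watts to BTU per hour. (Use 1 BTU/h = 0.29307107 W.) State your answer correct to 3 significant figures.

3220 BTU/h

1 W = 3.41214 BTU/h.
Thus 945 × 3.41214 ≈ 3220 BTU/h.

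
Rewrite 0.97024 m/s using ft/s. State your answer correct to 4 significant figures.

1 meter per second = 3.28084 feet per second.
0.97024 × 3.28084 ≈ 3.183 ft/s.

3.183 ft/s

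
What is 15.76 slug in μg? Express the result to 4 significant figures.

2.300 × 10^11 micrograms

1 slug = 1.45939 × 10^10 micrograms.
15.76 × 1.45939 × 10^10 ≈ 2.300 × 10^11 μg.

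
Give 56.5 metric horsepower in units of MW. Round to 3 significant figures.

1 metric horsepower = 0.000735499 megawatts.
So 56.5 × 0.000735499 ≈ 0.0416 MW.

0.0416 MW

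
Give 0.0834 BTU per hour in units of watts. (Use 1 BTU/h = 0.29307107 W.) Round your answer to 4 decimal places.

0.0244 W

1 BTU/h = 0.293071 watts.
0.0834 × 0.293071 ≈ 0.0244 W.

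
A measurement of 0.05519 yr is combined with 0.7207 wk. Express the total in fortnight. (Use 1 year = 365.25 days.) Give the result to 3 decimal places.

1.800 fortnight

0.05519 yr = 1.43987 fortnight and 0.7207 wk = 0.360350 fortnight.
1.43987 + 0.360350 ≈ 1.800 fortnight.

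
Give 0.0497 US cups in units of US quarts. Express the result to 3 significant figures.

0.0124 US qt

1 US cup = 0.250000 US qt.
So 0.0497 × 0.250000 ≈ 0.0124 US qt.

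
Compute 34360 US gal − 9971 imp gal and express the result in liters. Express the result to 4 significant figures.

34360 US gal = 130067 L and 9971 imp gal = 45329.1 L.
130067 − 45329.1 ≈ 84740 L.

84740 liters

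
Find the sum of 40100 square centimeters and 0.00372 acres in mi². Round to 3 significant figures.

40100 cm² = 1.54827 × 10^-6 mi² and 0.00372 acre = 5.81250 × 10^-6 mi².
1.54827 × 10^-6 + 5.81250 × 10^-6 ≈ 7.36 × 10^-6 mi².

7.36 × 10^-6 mi²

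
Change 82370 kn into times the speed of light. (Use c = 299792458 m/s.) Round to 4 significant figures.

1 knot = 1.71600 × 10^-9 times the speed of light.
Then 82370 × 1.71600 × 10^-9 ≈ 0.0001413 c.

0.0001413 times the speed of light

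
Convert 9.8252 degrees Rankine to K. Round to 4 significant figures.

5.458 K

°R = K × 9/5.
Applying the formula gives 5.458 K.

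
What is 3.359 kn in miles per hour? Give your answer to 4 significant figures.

1 knot = 1.15078 mph.
3.359 × 1.15078 ≈ 3.865 mph.

3.865 miles per hour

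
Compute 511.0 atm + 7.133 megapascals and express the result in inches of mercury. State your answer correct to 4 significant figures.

511.0 atm = 15289.8 inHg and 7.133 MPa = 2106.37 inHg.
15289.8 + 2106.37 ≈ 17400 inHg.

17400 inHg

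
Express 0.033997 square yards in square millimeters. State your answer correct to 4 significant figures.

28430 mm²

1 yd² = 836127 mm².
Thus 0.033997 × 836127 ≈ 28430 mm².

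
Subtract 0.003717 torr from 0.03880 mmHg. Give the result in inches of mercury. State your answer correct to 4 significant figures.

0.001381 inches of mercury

0.03880 mmHg = 0.00152756 inHg and 0.003717 torr = 0.000146339 inHg.
0.00152756 − 0.000146339 ≈ 0.001381 inHg.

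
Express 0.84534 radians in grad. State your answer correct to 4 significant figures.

1 radian = 63.6620 grad.
Then 0.84534 × 63.6620 ≈ 53.82 grad.

53.82 grad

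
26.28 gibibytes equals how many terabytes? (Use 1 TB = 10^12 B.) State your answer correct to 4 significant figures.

0.02822 terabytes

1 gibibyte = 0.00107374 TB.
26.28 × 0.00107374 ≈ 0.02822 TB.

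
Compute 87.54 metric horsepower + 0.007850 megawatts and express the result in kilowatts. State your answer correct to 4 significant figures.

72.24 kW

87.54 PS = 64.3856 kW and 0.007850 MW = 7.85000 kW.
64.3856 + 7.85000 ≈ 72.24 kW.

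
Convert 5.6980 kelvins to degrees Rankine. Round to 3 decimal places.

°R = K × 9/5.
Applying the formula gives 10.256 °R.

10.256 °R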